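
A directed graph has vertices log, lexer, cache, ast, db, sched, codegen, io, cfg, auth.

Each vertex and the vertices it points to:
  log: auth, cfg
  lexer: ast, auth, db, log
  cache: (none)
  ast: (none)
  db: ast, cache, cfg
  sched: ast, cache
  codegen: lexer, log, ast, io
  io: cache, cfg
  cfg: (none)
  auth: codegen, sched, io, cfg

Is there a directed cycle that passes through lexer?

Yes

lexer is on a cycle iff lexer can reach itself via ≥1 edge.
lexer → auth → codegen → lexer — yes.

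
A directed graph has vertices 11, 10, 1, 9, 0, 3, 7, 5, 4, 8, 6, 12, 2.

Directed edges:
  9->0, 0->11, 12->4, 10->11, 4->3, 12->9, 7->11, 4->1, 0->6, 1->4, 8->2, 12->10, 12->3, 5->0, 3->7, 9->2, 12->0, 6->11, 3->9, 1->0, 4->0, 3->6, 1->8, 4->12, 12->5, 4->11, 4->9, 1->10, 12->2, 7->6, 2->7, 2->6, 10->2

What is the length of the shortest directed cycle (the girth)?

2

For each vertex v, BFS finds the shortest path from v back to v.
The shortest such closed walk is 12 → 4 → 12, length 2.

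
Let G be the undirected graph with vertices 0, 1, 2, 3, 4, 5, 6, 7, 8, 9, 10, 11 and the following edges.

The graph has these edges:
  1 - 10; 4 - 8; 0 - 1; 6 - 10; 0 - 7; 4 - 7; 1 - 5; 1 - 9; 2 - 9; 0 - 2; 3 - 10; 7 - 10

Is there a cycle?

DFS, tracking each vertex's parent; an edge to a visited non-parent vertex closes a cycle.
Start from 8:
visit 8 (parent –)
  visit 4 (parent 8)
    visit 7 (parent 4)
      7–4: parent, skip
      visit 10 (parent 7)
        visit 3 (parent 10)
          3–10: parent, skip
        10–7: parent, skip
        visit 6 (parent 10)
          6–10: parent, skip
        visit 1 (parent 10)
          visit 5 (parent 1)
            5–1: parent, skip
          1–10: parent, skip
          visit 9 (parent 1)
            9–1: parent, skip
            visit 2 (parent 9)
              visit 0 (parent 2)
                0–2: parent, skip
                0–7: 7 visited and ≠ parent → cycle
Cycle: 7 – 10 – 1 – 9 – 2 – 0 – 7.

Yes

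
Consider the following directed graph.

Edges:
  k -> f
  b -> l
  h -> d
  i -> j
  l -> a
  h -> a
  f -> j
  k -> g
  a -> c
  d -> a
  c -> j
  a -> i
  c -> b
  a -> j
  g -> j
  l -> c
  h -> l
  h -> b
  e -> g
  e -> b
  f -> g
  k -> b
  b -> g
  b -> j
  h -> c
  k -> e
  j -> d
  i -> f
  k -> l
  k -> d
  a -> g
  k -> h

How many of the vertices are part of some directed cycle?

9

A vertex is on a directed cycle iff it belongs to a strongly connected component of size ≥ 2 (or has a self-loop).
The vertices on cycles are {a, b, c, d, f, g, i, j, l} — 9 in total.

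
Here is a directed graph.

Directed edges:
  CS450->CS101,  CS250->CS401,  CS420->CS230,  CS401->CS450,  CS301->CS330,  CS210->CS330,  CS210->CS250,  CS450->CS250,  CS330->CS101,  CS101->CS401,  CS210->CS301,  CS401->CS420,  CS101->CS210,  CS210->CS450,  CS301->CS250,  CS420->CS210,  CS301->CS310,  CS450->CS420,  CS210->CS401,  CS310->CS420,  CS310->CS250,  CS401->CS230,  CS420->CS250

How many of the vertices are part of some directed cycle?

A vertex is on a directed cycle iff it belongs to a strongly connected component of size ≥ 2 (or has a self-loop).
The vertices on cycles are {CS101, CS210, CS250, CS301, CS310, CS330, CS401, CS420, CS450} — 9 in total.

9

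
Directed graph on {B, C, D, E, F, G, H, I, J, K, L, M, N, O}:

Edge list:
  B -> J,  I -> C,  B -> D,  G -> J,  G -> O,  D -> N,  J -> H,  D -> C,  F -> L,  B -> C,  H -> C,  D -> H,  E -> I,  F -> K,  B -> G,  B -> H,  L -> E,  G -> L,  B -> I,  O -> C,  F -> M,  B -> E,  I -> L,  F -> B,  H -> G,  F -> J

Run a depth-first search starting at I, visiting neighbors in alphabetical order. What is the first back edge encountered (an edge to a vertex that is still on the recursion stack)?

E->I

DFS from I (visiting neighbors in alphabetical order); mark gray on enter, black on exit:
I gray
  C gray
  C black
  L gray
    E gray
      E→I: I is gray → back edge
First back edge: E → I.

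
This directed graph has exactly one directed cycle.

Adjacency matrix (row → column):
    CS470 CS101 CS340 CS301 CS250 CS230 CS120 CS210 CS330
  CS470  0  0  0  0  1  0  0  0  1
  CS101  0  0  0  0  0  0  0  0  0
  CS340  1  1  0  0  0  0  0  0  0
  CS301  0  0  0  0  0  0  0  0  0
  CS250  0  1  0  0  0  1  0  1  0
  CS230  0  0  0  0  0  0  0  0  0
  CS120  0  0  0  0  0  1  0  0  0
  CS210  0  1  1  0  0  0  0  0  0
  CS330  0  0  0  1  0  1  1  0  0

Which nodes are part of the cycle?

DFS with gray/black marking from CS470:
CS470 gray
  CS330 gray
    CS301 gray
    CS301 black
    CS230 gray
    CS230 black
    CS120 gray
      CS120→CS230: CS230 black — skip
    CS120 black
  CS330 black
  CS250 gray
    CS250→CS230: CS230 black — skip
    CS101 gray
    CS101 black
    CS210 gray
      CS340 gray
        CS340→CS470: CS470 is gray → back edge
Back edge closes the cycle CS470 → CS250 → CS210 → CS340 → CS470; its vertices are {CS210, CS250, CS340, CS470}.

CS210, CS250, CS340, CS470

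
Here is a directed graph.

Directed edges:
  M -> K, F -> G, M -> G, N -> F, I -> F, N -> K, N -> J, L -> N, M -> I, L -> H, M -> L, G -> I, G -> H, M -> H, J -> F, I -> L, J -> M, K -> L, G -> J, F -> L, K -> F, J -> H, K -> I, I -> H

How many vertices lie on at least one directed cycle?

8

A vertex is on a directed cycle iff it belongs to a strongly connected component of size ≥ 2 (or has a self-loop).
The vertices on cycles are {F, G, I, J, K, L, M, N} — 8 in total.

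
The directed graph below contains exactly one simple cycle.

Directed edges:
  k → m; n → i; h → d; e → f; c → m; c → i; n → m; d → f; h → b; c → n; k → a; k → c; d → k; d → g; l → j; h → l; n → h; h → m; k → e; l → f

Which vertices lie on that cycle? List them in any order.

c, d, h, k, n

DFS with gray/black marking from h:
h gray
  m gray
  m black
  l gray
    f gray
    f black
    j gray
    j black
  l black
  b gray
  b black
  d gray
    g gray
    g black
    d→f: f black — skip
    k gray
      c gray
        c→m: m black — skip
        n gray
          n→h: h is gray → back edge
Back edge closes the cycle h → d → k → c → n → h; its vertices are {c, d, h, k, n}.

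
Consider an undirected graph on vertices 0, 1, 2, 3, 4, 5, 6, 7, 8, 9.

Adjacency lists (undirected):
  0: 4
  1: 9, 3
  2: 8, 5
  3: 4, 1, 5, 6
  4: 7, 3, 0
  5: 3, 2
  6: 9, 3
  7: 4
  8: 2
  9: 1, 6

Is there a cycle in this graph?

DFS, tracking each vertex's parent; an edge to a visited non-parent vertex closes a cycle.
Start from 7:
visit 7 (parent –)
  visit 4 (parent 7)
    4–7: parent, skip
    visit 3 (parent 4)
      3–4: parent, skip
      visit 1 (parent 3)
        visit 9 (parent 1)
          9–1: parent, skip
          visit 6 (parent 9)
            6–9: parent, skip
            6–3: 3 visited and ≠ parent → cycle
Cycle: 3 – 1 – 9 – 6 – 3.

Yes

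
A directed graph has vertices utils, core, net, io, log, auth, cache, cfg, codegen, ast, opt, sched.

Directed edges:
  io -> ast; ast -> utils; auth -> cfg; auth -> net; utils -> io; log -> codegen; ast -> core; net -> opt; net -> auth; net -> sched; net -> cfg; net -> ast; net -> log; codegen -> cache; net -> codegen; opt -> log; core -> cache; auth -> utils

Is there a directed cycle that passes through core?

core lies on a cycle iff there is a path from core back to itself.
Exploring from core, it never reaches itself; equivalently, its strongly connected component is a singleton.

No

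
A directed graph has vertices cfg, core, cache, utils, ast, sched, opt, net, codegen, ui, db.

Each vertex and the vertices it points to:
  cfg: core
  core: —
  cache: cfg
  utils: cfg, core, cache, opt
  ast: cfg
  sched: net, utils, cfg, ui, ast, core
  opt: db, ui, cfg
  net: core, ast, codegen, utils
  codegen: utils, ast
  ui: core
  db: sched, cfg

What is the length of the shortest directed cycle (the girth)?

For each vertex v, BFS finds the shortest path from v back to v.
The shortest such closed walk is opt → db → sched → utils → opt, length 4.

4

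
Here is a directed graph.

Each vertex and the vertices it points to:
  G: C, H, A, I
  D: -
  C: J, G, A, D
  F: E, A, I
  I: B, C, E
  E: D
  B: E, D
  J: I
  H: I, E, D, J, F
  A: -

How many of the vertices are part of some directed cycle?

6

A vertex is on a directed cycle iff it belongs to a strongly connected component of size ≥ 2 (or has a self-loop).
The vertices on cycles are {C, F, G, H, I, J} — 6 in total.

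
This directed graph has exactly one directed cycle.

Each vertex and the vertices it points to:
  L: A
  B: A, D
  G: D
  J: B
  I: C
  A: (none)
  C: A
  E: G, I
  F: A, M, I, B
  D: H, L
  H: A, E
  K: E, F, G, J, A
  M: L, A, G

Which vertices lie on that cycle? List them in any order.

D, E, G, H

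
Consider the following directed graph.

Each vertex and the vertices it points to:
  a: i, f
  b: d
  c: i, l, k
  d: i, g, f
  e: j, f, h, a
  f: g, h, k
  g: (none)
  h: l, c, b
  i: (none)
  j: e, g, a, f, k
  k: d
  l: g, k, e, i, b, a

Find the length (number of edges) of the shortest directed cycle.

For each vertex v, BFS finds the shortest path from v back to v.
The shortest such closed walk is e → j → e, length 2.

2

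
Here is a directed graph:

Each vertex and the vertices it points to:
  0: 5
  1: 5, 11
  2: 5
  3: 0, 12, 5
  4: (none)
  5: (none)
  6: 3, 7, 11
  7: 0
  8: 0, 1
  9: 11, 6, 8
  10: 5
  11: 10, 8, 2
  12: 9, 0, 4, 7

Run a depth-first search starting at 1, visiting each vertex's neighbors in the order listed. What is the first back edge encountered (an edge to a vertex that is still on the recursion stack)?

DFS from 1 (visiting each vertex's neighbors in the order listed); mark gray on enter, black on exit:
1 gray
  5 gray
  5 black
  11 gray
    10 gray
      10→5: 5 black — skip
    10 black
    8 gray
      0 gray
        0→5: 5 black — skip
      0 black
      8→1: 1 is gray → back edge
First back edge: 8 → 1.

8→1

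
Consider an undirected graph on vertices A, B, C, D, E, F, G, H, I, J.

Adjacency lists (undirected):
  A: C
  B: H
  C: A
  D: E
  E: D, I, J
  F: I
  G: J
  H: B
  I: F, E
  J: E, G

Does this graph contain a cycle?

No

DFS, tracking each vertex's parent; an edge to a visited non-parent vertex closes a cycle.
Start from C:
visit C (parent –)
  visit A (parent C)
    A–C: parent, skip
visit B (parent –)
  visit H (parent B)
    H–B: parent, skip
visit D (parent –)
  visit E (parent D)
    E–D: parent, skip
    visit I (parent E)
      visit F (parent I)
        F–I: parent, skip
      I–E: parent, skip
    visit J (parent E)
      J–E: parent, skip
      visit G (parent J)
        G–J: parent, skip
No non-parent visited neighbor found — the graph is a forest.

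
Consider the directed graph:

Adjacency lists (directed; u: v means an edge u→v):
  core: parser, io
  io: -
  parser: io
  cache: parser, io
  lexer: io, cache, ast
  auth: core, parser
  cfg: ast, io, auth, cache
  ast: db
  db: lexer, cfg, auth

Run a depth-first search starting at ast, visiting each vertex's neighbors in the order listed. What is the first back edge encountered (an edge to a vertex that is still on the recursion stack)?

lexer->ast

DFS from ast (visiting each vertex's neighbors in the order listed); mark gray on enter, black on exit:
ast gray
  db gray
    lexer gray
      io gray
      io black
      cache gray
        parser gray
          parser→io: io black — skip
        parser black
        cache→io: io black — skip
      cache black
      lexer→ast: ast is gray → back edge
First back edge: lexer → ast.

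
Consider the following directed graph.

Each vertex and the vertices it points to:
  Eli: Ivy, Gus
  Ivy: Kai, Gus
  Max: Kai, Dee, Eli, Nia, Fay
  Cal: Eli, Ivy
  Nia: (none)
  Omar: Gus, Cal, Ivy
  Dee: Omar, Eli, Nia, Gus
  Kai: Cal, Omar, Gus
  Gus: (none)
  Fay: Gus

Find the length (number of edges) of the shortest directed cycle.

3

For each vertex v, BFS finds the shortest path from v back to v.
The shortest such closed walk is Kai → Omar → Ivy → Kai, length 3.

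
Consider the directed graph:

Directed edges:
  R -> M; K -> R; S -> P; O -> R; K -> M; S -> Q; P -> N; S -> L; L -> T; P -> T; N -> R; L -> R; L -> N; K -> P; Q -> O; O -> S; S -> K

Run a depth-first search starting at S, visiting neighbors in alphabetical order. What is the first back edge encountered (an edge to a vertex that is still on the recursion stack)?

DFS from S (visiting neighbors in alphabetical order); mark gray on enter, black on exit:
S gray
  K gray
    M gray
    M black
    P gray
      N gray
        R gray
          R→M: M black — skip
        R black
      N black
      T gray
      T black
    P black
    K→R: R black — skip
  K black
  L gray
    L→N: N black — skip
    L→R: R black — skip
    L→T: T black — skip
  L black
  S→P: P black — skip
  Q gray
    O gray
      O→R: R black — skip
      O→S: S is gray → back edge
First back edge: O → S.

O->S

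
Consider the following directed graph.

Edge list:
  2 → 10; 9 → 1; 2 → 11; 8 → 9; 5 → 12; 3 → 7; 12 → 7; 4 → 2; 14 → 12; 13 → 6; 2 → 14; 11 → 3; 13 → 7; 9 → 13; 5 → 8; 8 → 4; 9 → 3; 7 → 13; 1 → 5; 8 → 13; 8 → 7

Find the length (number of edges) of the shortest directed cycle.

2

For each vertex v, BFS finds the shortest path from v back to v.
The shortest such closed walk is 13 → 7 → 13, length 2.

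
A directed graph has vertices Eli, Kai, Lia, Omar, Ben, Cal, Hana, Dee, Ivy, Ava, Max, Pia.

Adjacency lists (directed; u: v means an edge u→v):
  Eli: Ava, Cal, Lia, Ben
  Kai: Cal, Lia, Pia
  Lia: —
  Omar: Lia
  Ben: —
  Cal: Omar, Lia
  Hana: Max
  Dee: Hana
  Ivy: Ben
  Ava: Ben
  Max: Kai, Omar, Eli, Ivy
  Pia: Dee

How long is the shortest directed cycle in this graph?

5

For each vertex v, BFS finds the shortest path from v back to v.
The shortest such closed walk is Max → Kai → Pia → Dee → Hana → Max, length 5.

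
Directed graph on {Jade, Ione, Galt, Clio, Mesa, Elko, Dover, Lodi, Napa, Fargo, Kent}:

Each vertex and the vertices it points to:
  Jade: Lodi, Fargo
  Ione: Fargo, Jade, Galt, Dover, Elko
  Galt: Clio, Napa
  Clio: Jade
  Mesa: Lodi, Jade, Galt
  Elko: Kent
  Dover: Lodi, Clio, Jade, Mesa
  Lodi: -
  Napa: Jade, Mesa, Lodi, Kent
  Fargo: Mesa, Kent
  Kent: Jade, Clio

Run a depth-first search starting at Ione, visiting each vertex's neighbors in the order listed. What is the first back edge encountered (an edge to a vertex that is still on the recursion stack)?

Jade→Fargo

DFS from Ione (visiting each vertex's neighbors in the order listed); mark gray on enter, black on exit:
Ione gray
  Fargo gray
    Mesa gray
      Lodi gray
      Lodi black
      Jade gray
        Jade→Lodi: Lodi black — skip
        Jade→Fargo: Fargo is gray → back edge
First back edge: Jade → Fargo.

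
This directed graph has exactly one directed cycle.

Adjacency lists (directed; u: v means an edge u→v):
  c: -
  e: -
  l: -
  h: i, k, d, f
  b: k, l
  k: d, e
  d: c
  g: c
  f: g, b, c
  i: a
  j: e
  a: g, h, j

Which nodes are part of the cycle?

a, h, i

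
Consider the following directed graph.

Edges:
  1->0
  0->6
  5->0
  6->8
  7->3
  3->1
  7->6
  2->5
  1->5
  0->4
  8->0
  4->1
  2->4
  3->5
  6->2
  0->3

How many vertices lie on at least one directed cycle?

A vertex is on a directed cycle iff it belongs to a strongly connected component of size ≥ 2 (or has a self-loop).
The vertices on cycles are {0, 1, 2, 3, 4, 5, 6, 8} — 8 in total.

8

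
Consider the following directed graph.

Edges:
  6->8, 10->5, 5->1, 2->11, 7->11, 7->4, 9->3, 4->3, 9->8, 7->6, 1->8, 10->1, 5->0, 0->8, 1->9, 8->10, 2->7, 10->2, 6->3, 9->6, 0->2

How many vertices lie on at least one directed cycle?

A vertex is on a directed cycle iff it belongs to a strongly connected component of size ≥ 2 (or has a self-loop).
The vertices on cycles are {0, 1, 2, 5, 6, 7, 8, 9, 10} — 9 in total.

9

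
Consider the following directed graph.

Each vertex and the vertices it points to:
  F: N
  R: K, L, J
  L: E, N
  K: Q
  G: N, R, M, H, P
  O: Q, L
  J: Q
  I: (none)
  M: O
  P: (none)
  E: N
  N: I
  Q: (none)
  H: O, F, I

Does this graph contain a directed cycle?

No

DFS with white/gray/black marking, starting from H:
H gray
  O gray
    Q gray
    Q black
    L gray
      E gray
        N gray
          I gray
          I black
        N black
      E black
      L→N: N black — skip
    L black
  O black
  F gray
    F→N: N black — skip
  F black
  H→I: I black — skip
H black
R gray
  K gray
    K→Q: Q black — skip
  K black
  R→L: L black — skip
  J gray
    J→Q: Q black — skip
  J black
R black
G gray
  G→N: N black — skip
  G→R: R black — skip
  M gray
    M→O: O black — skip
  M black
  G→H: H black — skip
  P gray
  P black
G black
Every edge goes to a white or black vertex — no back edge, so the graph is acyclic.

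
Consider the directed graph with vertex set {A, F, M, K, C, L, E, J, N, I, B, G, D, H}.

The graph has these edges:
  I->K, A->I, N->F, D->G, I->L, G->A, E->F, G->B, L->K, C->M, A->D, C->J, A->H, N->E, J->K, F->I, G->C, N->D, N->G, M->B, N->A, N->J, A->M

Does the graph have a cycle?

DFS with white/gray/black marking, starting from E:
E gray
  F gray
    I gray
      L gray
        K gray
        K black
      L black
      I→K: K black — skip
    I black
  F black
E black
A gray
  D gray
    G gray
      C gray
        M gray
          B gray
          B black
        M black
        J gray
          J→K: K black — skip
        J black
      C black
      G→B: B black — skip
      G→A: A is gray → back edge
Back edge found, so a cycle exists: A → D → G → A.

Yes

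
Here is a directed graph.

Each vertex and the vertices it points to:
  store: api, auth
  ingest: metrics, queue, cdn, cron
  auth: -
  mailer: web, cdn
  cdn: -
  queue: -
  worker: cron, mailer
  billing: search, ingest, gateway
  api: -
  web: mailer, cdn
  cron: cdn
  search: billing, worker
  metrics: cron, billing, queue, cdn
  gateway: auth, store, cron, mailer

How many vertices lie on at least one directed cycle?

A vertex is on a directed cycle iff it belongs to a strongly connected component of size ≥ 2 (or has a self-loop).
The vertices on cycles are {web, ingest, mailer, search, billing, metrics} — 6 in total.

6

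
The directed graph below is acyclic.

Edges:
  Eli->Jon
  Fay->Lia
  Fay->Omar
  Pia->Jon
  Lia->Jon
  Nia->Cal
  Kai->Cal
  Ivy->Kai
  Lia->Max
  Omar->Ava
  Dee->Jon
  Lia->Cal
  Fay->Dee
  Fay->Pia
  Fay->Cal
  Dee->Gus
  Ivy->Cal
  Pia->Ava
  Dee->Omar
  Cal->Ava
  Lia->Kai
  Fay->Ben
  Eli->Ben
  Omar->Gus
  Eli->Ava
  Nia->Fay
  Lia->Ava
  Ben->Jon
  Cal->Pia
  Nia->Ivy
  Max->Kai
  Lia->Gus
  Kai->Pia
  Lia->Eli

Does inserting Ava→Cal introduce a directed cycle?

Yes

Adding Ava→Cal creates a cycle iff Cal can already reach Ava.
Path from Cal: Cal → Ava.
So Cal → … → Ava → Cal is a cycle.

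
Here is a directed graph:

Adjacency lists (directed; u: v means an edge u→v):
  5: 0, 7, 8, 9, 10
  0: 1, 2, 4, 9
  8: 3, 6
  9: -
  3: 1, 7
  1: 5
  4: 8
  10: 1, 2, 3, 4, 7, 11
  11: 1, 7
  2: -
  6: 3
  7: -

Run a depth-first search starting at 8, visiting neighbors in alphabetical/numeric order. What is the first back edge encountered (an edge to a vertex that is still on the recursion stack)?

0→1

DFS from 8 (visiting neighbors in alphabetical/numeric order); mark gray on enter, black on exit:
8 gray
  3 gray
    1 gray
      5 gray
        0 gray
          0→1: 1 is gray → back edge
First back edge: 0 → 1.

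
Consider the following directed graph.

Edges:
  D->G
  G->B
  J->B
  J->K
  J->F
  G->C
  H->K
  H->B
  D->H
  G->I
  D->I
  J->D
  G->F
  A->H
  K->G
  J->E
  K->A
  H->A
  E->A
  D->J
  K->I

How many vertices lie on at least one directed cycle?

5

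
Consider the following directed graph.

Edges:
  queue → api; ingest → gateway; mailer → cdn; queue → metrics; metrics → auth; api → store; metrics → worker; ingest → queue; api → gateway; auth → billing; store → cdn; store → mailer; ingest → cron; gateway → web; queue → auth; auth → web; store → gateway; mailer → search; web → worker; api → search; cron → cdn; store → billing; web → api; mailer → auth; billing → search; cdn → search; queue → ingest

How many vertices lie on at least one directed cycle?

8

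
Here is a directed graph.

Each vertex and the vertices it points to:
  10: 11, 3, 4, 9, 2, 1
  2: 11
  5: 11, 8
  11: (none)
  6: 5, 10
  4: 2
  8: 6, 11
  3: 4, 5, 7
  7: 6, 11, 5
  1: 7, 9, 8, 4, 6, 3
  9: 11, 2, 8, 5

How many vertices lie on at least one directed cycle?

A vertex is on a directed cycle iff it belongs to a strongly connected component of size ≥ 2 (or has a self-loop).
The vertices on cycles are {1, 3, 5, 6, 7, 8, 9, 10} — 8 in total.

8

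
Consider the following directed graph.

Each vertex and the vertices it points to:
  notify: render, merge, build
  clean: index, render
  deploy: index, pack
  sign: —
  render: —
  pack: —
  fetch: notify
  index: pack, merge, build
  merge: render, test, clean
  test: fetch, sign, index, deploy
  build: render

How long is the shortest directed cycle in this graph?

3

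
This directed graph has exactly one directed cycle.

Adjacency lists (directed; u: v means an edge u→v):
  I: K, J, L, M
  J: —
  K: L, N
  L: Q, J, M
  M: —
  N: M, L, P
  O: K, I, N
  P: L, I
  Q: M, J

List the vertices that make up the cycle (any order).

DFS with gray/black marking from N:
N gray
  M gray
  M black
  L gray
    Q gray
      Q→M: M black — skip
      J gray
      J black
    Q black
    L→J: J black — skip
    L→M: M black — skip
  L black
  P gray
    P→L: L black — skip
    I gray
      K gray
        K→L: L black — skip
        K→N: N is gray → back edge
Back edge closes the cycle N → P → I → K → N; its vertices are {I, K, N, P}.

I, K, N, P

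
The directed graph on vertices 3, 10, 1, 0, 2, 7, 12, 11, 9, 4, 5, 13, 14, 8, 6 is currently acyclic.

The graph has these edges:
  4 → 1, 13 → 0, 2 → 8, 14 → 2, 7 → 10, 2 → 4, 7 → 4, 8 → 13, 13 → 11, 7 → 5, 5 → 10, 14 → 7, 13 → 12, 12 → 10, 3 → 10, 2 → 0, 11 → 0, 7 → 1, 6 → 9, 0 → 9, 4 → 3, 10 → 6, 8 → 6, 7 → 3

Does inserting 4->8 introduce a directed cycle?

Adding 4→8 creates a cycle iff 8 can already reach 4.
Explore from 8: no path reaches 4. The graph stays acyclic.

No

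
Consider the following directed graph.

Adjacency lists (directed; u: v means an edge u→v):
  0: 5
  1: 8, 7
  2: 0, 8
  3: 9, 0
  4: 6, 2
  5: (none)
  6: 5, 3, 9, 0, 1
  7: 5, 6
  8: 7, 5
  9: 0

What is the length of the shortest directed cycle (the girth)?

3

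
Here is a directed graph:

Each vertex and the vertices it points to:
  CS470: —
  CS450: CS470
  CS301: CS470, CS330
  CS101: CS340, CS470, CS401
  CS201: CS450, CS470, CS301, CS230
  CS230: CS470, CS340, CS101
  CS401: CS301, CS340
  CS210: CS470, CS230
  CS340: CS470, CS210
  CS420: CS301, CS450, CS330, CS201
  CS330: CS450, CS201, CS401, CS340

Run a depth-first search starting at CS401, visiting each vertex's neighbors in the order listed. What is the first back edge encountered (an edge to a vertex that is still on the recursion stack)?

DFS from CS401 (visiting each vertex's neighbors in the order listed); mark gray on enter, black on exit:
CS401 gray
  CS301 gray
    CS470 gray
    CS470 black
    CS330 gray
      CS450 gray
        CS450→CS470: CS470 black — skip
      CS450 black
      CS201 gray
        CS201→CS450: CS450 black — skip
        CS201→CS470: CS470 black — skip
        CS201→CS301: CS301 is gray → back edge
First back edge: CS201 → CS301.

CS201->CS301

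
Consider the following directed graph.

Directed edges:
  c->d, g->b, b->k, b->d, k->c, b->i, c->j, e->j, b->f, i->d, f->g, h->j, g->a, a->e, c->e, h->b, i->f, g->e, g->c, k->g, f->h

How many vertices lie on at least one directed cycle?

A vertex is on a directed cycle iff it belongs to a strongly connected component of size ≥ 2 (or has a self-loop).
The vertices on cycles are {b, f, g, h, i, k} — 6 in total.

6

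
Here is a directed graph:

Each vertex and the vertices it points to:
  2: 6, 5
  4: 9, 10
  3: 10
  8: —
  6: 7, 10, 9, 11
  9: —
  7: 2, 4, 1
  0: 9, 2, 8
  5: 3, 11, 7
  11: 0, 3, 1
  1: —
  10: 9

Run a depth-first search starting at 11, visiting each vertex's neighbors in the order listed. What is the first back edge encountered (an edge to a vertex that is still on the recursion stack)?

7→2

DFS from 11 (visiting each vertex's neighbors in the order listed); mark gray on enter, black on exit:
11 gray
  0 gray
    9 gray
    9 black
    2 gray
      6 gray
        7 gray
          7→2: 2 is gray → back edge
First back edge: 7 → 2.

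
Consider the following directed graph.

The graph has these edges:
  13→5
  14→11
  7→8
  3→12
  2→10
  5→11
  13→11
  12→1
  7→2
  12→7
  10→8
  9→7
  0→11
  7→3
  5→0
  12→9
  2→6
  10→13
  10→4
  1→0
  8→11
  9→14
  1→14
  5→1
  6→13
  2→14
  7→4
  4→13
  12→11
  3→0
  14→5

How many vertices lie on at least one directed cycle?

7

A vertex is on a directed cycle iff it belongs to a strongly connected component of size ≥ 2 (or has a self-loop).
The vertices on cycles are {1, 3, 5, 7, 9, 12, 14} — 7 in total.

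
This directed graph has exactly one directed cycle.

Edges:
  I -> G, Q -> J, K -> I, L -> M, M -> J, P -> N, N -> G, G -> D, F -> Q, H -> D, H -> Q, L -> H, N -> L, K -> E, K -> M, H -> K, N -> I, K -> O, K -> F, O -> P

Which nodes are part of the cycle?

DFS with gray/black marking from K:
K gray
  F gray
    Q gray
      J gray
      J black
    Q black
  F black
  I gray
    G gray
      D gray
      D black
    G black
  I black
  O gray
    P gray
      N gray
        N→I: I black — skip
        N→G: G black — skip
        L gray
          M gray
            M→J: J black — skip
          M black
          H gray
            H→Q: Q black — skip
            H→K: K is gray → back edge
Back edge closes the cycle K → O → P → N → L → H → K; its vertices are {H, K, L, N, O, P}.

H, K, L, N, O, P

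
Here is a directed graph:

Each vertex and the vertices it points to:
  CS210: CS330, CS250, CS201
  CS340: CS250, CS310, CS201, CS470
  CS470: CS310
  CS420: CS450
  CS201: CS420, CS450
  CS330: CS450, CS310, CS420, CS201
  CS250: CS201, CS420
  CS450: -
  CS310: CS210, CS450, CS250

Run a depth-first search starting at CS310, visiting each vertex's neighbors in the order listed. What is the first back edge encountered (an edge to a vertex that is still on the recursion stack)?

DFS from CS310 (visiting each vertex's neighbors in the order listed); mark gray on enter, black on exit:
CS310 gray
  CS210 gray
    CS330 gray
      CS450 gray
      CS450 black
      CS330→CS310: CS310 is gray → back edge
First back edge: CS330 → CS310.

CS330->CS310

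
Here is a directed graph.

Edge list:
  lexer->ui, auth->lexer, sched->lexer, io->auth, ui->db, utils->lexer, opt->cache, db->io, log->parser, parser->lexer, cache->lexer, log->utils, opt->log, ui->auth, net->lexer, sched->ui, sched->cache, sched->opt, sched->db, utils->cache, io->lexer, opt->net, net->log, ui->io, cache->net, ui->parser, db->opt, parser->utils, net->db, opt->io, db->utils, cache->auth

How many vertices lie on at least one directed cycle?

11

A vertex is on a directed cycle iff it belongs to a strongly connected component of size ≥ 2 (or has a self-loop).
The vertices on cycles are {db, io, ui, log, net, opt, auth, cache, lexer, utils, parser} — 11 in total.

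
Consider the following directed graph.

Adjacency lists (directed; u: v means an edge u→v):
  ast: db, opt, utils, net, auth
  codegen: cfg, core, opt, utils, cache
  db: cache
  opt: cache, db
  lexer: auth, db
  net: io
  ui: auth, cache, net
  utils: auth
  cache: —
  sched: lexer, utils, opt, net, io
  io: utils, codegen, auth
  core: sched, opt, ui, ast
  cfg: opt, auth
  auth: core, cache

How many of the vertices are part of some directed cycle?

11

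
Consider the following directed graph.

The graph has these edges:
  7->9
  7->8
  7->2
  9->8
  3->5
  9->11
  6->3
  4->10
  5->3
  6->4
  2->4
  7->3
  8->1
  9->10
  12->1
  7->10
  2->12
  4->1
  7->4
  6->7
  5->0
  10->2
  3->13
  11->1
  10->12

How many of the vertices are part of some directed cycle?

A vertex is on a directed cycle iff it belongs to a strongly connected component of size ≥ 2 (or has a self-loop).
The vertices on cycles are {2, 3, 4, 5, 10} — 5 in total.

5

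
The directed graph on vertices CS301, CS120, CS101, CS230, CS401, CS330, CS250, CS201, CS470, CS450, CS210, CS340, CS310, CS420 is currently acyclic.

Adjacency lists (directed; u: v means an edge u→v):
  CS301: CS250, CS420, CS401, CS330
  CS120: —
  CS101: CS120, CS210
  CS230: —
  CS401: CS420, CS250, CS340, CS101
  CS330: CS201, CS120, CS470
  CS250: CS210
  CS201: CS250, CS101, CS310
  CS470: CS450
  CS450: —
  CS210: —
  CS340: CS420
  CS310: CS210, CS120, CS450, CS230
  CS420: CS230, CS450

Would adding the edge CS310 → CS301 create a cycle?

Adding CS310→CS301 creates a cycle iff CS301 can already reach CS310.
Path from CS301: CS301 → CS330 → CS201 → CS310.
So CS301 → … → CS310 → CS301 is a cycle.

Yes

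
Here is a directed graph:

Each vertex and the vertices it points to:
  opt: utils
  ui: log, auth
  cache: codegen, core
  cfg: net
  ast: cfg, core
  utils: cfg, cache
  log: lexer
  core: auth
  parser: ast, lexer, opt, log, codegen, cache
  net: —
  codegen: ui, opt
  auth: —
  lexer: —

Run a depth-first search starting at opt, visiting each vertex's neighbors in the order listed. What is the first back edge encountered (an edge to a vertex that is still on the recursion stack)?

DFS from opt (visiting each vertex's neighbors in the order listed); mark gray on enter, black on exit:
opt gray
  utils gray
    cfg gray
      net gray
      net black
    cfg black
    cache gray
      codegen gray
        ui gray
          log gray
            lexer gray
            lexer black
          log black
          auth gray
          auth black
        ui black
        codegen→opt: opt is gray → back edge
First back edge: codegen → opt.

codegen→opt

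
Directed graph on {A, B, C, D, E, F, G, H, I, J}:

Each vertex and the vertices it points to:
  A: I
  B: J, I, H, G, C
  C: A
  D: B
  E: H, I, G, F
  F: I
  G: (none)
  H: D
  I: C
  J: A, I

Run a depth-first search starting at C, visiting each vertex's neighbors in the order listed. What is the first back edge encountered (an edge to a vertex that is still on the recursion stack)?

I->C

DFS from C (visiting each vertex's neighbors in the order listed); mark gray on enter, black on exit:
C gray
  A gray
    I gray
      I→C: C is gray → back edge
First back edge: I → C.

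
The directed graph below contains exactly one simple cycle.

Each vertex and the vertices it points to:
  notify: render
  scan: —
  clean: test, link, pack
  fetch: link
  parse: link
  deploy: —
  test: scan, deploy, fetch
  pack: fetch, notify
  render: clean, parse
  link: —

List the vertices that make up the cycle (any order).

pack, clean, notify, render

DFS with gray/black marking from clean:
clean gray
  test gray
    scan gray
    scan black
    deploy gray
    deploy black
    fetch gray
      link gray
      link black
    fetch black
  test black
  clean→link: link black — skip
  pack gray
    pack→fetch: fetch black — skip
    notify gray
      render gray
        render→clean: clean is gray → back edge
Back edge closes the cycle clean → pack → notify → render → clean; its vertices are {pack, clean, notify, render}.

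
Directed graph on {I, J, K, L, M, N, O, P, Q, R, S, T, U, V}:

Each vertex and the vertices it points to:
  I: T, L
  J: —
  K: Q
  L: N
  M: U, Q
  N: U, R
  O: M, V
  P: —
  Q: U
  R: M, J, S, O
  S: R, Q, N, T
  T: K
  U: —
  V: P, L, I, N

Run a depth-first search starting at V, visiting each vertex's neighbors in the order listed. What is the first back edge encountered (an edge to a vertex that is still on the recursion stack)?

S→R

DFS from V (visiting each vertex's neighbors in the order listed); mark gray on enter, black on exit:
V gray
  P gray
  P black
  L gray
    N gray
      U gray
      U black
      R gray
        M gray
          M→U: U black — skip
          Q gray
            Q→U: U black — skip
          Q black
        M black
        J gray
        J black
        S gray
          S→R: R is gray → back edge
First back edge: S → R.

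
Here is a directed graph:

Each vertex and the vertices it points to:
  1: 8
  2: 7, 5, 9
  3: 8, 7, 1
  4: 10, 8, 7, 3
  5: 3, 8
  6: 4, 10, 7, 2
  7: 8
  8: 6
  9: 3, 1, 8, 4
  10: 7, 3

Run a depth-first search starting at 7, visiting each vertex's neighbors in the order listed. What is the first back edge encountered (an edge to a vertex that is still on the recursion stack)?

DFS from 7 (visiting each vertex's neighbors in the order listed); mark gray on enter, black on exit:
7 gray
  8 gray
    6 gray
      4 gray
        10 gray
          10→7: 7 is gray → back edge
First back edge: 10 → 7.

10→7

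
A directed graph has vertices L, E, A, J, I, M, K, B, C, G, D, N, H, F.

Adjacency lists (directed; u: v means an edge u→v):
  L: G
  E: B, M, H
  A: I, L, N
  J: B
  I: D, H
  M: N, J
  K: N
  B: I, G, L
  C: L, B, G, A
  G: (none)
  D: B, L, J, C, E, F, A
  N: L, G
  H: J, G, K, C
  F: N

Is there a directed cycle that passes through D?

D is on a cycle iff D can reach itself via ≥1 edge.
D → B → I → D — yes.

Yes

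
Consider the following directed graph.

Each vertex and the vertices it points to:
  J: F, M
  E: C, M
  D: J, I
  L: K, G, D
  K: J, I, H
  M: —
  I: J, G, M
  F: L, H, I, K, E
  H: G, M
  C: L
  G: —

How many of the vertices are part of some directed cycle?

A vertex is on a directed cycle iff it belongs to a strongly connected component of size ≥ 2 (or has a self-loop).
The vertices on cycles are {C, D, E, F, I, J, K, L} — 8 in total.

8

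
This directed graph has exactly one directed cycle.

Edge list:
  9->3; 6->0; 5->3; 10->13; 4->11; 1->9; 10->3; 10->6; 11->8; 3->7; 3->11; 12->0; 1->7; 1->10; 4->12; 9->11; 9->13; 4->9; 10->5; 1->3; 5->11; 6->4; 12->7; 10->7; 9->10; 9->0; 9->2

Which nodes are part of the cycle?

DFS with gray/black marking from 10:
10 gray
  6 gray
    0 gray
    0 black
    4 gray
      11 gray
        8 gray
        8 black
      11 black
      9 gray
        3 gray
          3→11: 11 black — skip
          7 gray
          7 black
        3 black
        13 gray
        13 black
        9→10: 10 is gray → back edge
Back edge closes the cycle 10 → 6 → 4 → 9 → 10; its vertices are {4, 6, 9, 10}.

4, 6, 9, 10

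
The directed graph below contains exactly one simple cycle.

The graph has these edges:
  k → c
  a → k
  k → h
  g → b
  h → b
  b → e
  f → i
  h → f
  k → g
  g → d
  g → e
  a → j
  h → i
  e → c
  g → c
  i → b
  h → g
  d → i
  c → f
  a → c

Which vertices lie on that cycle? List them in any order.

b, c, e, f, i

DFS with gray/black marking from c:
c gray
  f gray
    i gray
      b gray
        e gray
          e→c: c is gray → back edge
Back edge closes the cycle c → f → i → b → e → c; its vertices are {b, c, e, f, i}.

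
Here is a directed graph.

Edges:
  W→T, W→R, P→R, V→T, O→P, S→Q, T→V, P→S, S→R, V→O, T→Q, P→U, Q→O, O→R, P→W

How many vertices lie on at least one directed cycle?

7

A vertex is on a directed cycle iff it belongs to a strongly connected component of size ≥ 2 (or has a self-loop).
The vertices on cycles are {O, P, Q, S, T, V, W} — 7 in total.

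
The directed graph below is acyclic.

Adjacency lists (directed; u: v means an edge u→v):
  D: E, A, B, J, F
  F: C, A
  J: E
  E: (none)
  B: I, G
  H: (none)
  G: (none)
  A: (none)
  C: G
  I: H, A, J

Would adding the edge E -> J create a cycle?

Adding E→J creates a cycle iff J can already reach E.
Path from J: J → E.
So J → … → E → J is a cycle.

Yes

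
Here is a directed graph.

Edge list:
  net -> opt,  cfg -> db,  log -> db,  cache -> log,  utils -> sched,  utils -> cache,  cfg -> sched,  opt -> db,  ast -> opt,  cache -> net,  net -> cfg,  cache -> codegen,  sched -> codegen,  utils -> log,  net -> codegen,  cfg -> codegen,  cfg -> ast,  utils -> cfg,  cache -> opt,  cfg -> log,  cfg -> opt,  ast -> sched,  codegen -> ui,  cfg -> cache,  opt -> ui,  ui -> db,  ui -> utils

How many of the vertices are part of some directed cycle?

9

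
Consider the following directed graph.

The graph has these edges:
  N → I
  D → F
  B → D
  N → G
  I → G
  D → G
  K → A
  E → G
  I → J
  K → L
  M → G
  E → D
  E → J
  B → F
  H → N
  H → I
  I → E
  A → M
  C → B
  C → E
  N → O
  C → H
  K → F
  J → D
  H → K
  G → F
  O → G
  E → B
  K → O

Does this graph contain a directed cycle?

No

DFS with white/gray/black marking, starting from H:
H gray
  I gray
    J gray
      D gray
        F gray
        F black
        G gray
          G→F: F black — skip
        G black
      D black
    J black
    E gray
      B gray
        B→D: D black — skip
        B→F: F black — skip
      B black
      E→D: D black — skip
      E→G: G black — skip
      E→J: J black — skip
    E black
    I→G: G black — skip
  I black
  K gray
    L gray
    L black
    O gray
      O→G: G black — skip
    O black
    K→F: F black — skip
    A gray
      M gray
        M→G: G black — skip
      M black
    A black
  K black
  N gray
    N→O: O black — skip
    N→G: G black — skip
    N→I: I black — skip
  N black
H black
C gray
  C→B: B black — skip
  C→H: H black — skip
  C→E: E black — skip
C black
Every edge goes to a white or black vertex — no back edge, so the graph is acyclic.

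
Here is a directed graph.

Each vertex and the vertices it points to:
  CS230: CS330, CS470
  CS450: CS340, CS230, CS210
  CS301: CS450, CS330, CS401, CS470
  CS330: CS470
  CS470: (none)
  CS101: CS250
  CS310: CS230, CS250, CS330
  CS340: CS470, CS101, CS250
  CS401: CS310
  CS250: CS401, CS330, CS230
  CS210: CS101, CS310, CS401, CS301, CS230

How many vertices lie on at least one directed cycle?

6

A vertex is on a directed cycle iff it belongs to a strongly connected component of size ≥ 2 (or has a self-loop).
The vertices on cycles are {CS210, CS250, CS301, CS310, CS401, CS450} — 6 in total.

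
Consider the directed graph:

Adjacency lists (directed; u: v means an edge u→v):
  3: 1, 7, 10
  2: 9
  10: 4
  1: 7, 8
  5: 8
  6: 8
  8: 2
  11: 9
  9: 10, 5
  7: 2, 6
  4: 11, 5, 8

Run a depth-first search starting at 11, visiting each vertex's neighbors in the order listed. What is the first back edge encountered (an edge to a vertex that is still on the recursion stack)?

DFS from 11 (visiting each vertex's neighbors in the order listed); mark gray on enter, black on exit:
11 gray
  9 gray
    10 gray
      4 gray
        4→11: 11 is gray → back edge
First back edge: 4 → 11.

4->11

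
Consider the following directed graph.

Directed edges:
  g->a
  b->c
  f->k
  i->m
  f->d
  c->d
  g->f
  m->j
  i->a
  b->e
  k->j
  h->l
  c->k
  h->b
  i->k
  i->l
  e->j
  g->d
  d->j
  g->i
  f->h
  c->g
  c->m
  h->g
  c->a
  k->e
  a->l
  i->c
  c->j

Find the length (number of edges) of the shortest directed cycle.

For each vertex v, BFS finds the shortest path from v back to v.
The shortest such closed walk is c → g → i → c, length 3.

3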